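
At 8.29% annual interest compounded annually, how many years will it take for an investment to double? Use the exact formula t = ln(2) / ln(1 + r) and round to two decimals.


Doubling condition: (1 + r)^t = 2
Take ln of both sides: t × ln(1 + r) = ln(2)
t = ln(2) / ln(1 + r)
t = 0.693147 / 0.079643
t = 8.70

t = ln(2) / ln(1 + r) = 8.70 years


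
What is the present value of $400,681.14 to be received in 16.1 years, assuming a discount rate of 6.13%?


Present value formula: PV = FV / (1 + r)^t
PV = $400,681.14 / (1 + 0.0613)^16.1
PV = $400,681.14 / 2.6061202
PV = $153,746.22

PV = FV / (1 + r)^t = $153,746.22


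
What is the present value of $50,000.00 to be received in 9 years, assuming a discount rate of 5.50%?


Present value formula: PV = FV / (1 + r)^t
PV = $50,000.00 / (1 + 0.055)^9
PV = $50,000.00 / 1.6190943
PV = $30,881.46

PV = FV / (1 + r)^t = $30,881.46


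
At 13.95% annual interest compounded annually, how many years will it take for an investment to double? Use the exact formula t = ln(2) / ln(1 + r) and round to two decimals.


Doubling condition: (1 + r)^t = 2
Take ln of both sides: t × ln(1 + r) = ln(2)
t = ln(2) / ln(1 + r)
t = 0.693147 / 0.130590
t = 5.31

t = ln(2) / ln(1 + r) = 5.31 years


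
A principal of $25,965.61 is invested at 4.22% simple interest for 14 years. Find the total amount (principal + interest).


Total amount formula: A = P(1 + rt) = P + P·r·t
Interest: I = P × r × t = $25,965.61 × 0.0422 × 14 = $15,340.48
A = P + I = $25,965.61 + $15,340.48 = $41,306.09

A = P + I = P(1 + rt) = $41,306.09


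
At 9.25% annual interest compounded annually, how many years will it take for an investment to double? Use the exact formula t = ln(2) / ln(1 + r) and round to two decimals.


Doubling condition: (1 + r)^t = 2
Take ln of both sides: t × ln(1 + r) = ln(2)
t = ln(2) / ln(1 + r)
t = 0.693147 / 0.088469
t = 7.83

t = ln(2) / ln(1 + r) = 7.83 years


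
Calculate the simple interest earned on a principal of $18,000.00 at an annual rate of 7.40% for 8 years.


Simple interest formula: I = P × r × t
I = $18,000.00 × 0.074 × 8
I = $10,656.00

I = P × r × t = $10,656.00


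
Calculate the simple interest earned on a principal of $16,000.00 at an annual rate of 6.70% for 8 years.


Simple interest formula: I = P × r × t
I = $16,000.00 × 0.067 × 8
I = $8,576.00

I = P × r × t = $8,576.00


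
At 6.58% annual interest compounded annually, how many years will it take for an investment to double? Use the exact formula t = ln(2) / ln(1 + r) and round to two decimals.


Doubling condition: (1 + r)^t = 2
Take ln of both sides: t × ln(1 + r) = ln(2)
t = ln(2) / ln(1 + r)
t = 0.693147 / 0.063726
t = 10.88

t = ln(2) / ln(1 + r) = 10.88 years


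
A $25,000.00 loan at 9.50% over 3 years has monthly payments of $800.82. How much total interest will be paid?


Total paid over the life of the loan = PMT × n.
Total paid = $800.82 × 36 = $28,829.52
Total interest = total paid − principal = $28,829.52 − $25,000.00 = $3,829.52

Total interest = (PMT × n) - PV = $3,829.52


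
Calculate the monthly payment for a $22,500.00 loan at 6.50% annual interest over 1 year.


Loan payment formula: PMT = PV × r / (1 − (1 + r)^(−n))
Monthly rate r = 0.065/12 ≈ 0.00541667, n = 12 months
Denominator: 1 − (1 + 0.065/12)^(−12) = 0.062768
PMT = $22,500.00 × (0.065/12) / 0.062768
PMT = $1,941.67 per month

PMT = PV × r / (1-(1+r)^(-n)) = $1,941.67/month


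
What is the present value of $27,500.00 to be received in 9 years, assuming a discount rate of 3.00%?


Present value formula: PV = FV / (1 + r)^t
PV = $27,500.00 / (1 + 0.03)^9
PV = $27,500.00 / 1.304773
PV = $21,076.46

PV = FV / (1 + r)^t = $21,076.46


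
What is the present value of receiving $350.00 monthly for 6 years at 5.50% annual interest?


Present value of an ordinary annuity: PV = PMT × (1 − (1 + r)^(−n)) / r
Monthly rate r = 0.055/12 ≈ 0.00458333, n = 72
PV = $350.00 × (1 − (1 + 0.055/12)^(−72)) / (0.055/12)
PV = $350.00 × 61.207425
PV = $21,422.60

PV = PMT × (1-(1+r)^(-n))/r = $21,422.60


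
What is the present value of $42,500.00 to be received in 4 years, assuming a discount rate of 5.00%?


Present value formula: PV = FV / (1 + r)^t
PV = $42,500.00 / (1 + 0.05)^4
PV = $42,500.00 / 1.215506
PV = $34,964.86

PV = FV / (1 + r)^t = $34,964.86


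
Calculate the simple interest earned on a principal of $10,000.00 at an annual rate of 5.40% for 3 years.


Simple interest formula: I = P × r × t
I = $10,000.00 × 0.054 × 3
I = $1,620.00

I = P × r × t = $1,620.00


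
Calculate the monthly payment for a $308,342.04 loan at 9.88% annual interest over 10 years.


Loan payment formula: PMT = PV × r / (1 − (1 + r)^(−n))
Monthly rate r = 0.0988/12 ≈ 0.00823333, n = 120 months
Denominator: 1 − (1 + 0.0988/12)^(−120) = 0.626170
PMT = $308,342.04 × (0.0988/12) / 0.626170
PMT = $4,054.30 per month

PMT = PV × r / (1-(1+r)^(-n)) = $4,054.30/month


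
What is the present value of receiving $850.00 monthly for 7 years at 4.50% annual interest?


Present value of an ordinary annuity: PV = PMT × (1 − (1 + r)^(−n)) / r
Monthly rate r = 0.045/12 = 0.00375, n = 84
PV = $850.00 × (1 − (1 + 0.045/12)^(−84)) / (0.045/12)
PV = $850.00 × 71.941611
PV = $61,150.37

PV = PMT × (1-(1+r)^(-n))/r = $61,150.37


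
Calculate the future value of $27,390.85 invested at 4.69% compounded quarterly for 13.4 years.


Compound interest formula: A = P(1 + r/n)^(nt)
A = $27,390.85 × (1 + 0.0469/4)^(4 × 13.4)
Growth factor: (1 + 0.0469/4)^53.6 = 1.8678802
A = $27,390.85 × 1.8678802
A = $51,162.83

A = P(1 + r/n)^(nt) = $51,162.83


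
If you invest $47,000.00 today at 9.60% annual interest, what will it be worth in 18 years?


Future value formula: FV = PV × (1 + r)^t
FV = $47,000.00 × (1 + 0.096)^18
FV = $47,000.00 × 5.2070287
FV = $244,730.35

FV = PV × (1 + r)^t = $244,730.35


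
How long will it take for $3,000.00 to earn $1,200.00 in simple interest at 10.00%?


Rearrange the simple interest formula for t:
I = P × r × t  ⇒  t = I / (P × r)
t = $1,200.00 / ($3,000.00 × 0.1)
t = 4

t = I/(P×r) = 4 years


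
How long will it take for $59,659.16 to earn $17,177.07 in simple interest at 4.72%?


Rearrange the simple interest formula for t:
I = P × r × t  ⇒  t = I / (P × r)
t = $17,177.07 / ($59,659.16 × 0.0472)
t = 6.1

t = I/(P×r) = 6.1 years


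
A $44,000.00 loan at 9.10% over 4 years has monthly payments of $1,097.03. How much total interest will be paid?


Total paid over the life of the loan = PMT × n.
Total paid = $1,097.03 × 48 = $52,657.44
Total interest = total paid − principal = $52,657.44 − $44,000.00 = $8,657.44

Total interest = (PMT × n) - PV = $8,657.44


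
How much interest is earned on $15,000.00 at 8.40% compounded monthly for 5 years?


Compound interest earned = final amount − principal.
A = P(1 + r/n)^(nt) = $15,000.00 × (1 + 0.084/12)^(12 × 5) = $22,796.04
Interest = A − P = $22,796.04 − $15,000.00 = $7,796.04

Interest = A - P = $7,796.04


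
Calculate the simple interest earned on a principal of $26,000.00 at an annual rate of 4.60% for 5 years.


Simple interest formula: I = P × r × t
I = $26,000.00 × 0.046 × 5
I = $5,980.00

I = P × r × t = $5,980.00


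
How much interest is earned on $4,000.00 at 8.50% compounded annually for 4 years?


Compound interest earned = final amount − principal.
A = P(1 + r/n)^(nt) = $4,000.00 × (1 + 0.085/1)^(1 × 4) = $5,543.43
Interest = A − P = $5,543.43 − $4,000.00 = $1,543.43

Interest = A - P = $1,543.43


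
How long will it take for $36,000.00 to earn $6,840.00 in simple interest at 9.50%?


Rearrange the simple interest formula for t:
I = P × r × t  ⇒  t = I / (P × r)
t = $6,840.00 / ($36,000.00 × 0.095)
t = 2

t = I/(P×r) = 2 years


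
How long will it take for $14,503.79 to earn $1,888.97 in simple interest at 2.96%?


Rearrange the simple interest formula for t:
I = P × r × t  ⇒  t = I / (P × r)
t = $1,888.97 / ($14,503.79 × 0.0296)
t = 4.4

t = I/(P×r) = 4.4 years


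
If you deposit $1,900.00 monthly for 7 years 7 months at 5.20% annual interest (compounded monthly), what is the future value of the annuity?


Future value of an ordinary annuity: FV = PMT × ((1 + r)^n − 1) / r
Monthly rate r = 0.052/12 ≈ 0.00433333, n = 91
FV = $1,900.00 × ((1 + 0.052/12)^91 − 1) / (0.052/12)
FV = $1,900.00 × 111.261167
FV = $211,396.22

FV = PMT × ((1+r)^n - 1)/r = $211,396.22


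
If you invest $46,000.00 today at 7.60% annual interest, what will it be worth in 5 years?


Future value formula: FV = PV × (1 + r)^t
FV = $46,000.00 × (1 + 0.076)^5
FV = $46,000.00 × 1.4423191
FV = $66,346.68

FV = PV × (1 + r)^t = $66,346.68


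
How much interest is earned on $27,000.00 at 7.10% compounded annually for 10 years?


Compound interest earned = final amount − principal.
A = P(1 + r/n)^(nt) = $27,000.00 × (1 + 0.071/1)^(1 × 10) = $53,611.56
Interest = A − P = $53,611.56 − $27,000.00 = $26,611.56

Interest = A - P = $26,611.56


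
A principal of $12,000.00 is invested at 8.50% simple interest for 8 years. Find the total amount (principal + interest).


Total amount formula: A = P(1 + rt) = P + P·r·t
Interest: I = P × r × t = $12,000.00 × 0.085 × 8 = $8,160.00
A = P + I = $12,000.00 + $8,160.00 = $20,160.00

A = P + I = P(1 + rt) = $20,160.00


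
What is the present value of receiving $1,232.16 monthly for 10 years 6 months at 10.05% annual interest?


Present value of an ordinary annuity: PV = PMT × (1 − (1 + r)^(−n)) / r
Monthly rate r = 0.1005/12 = 0.008375, n = 126
PV = $1,232.16 × (1 − (1 + 0.1005/12)^(−126)) / (0.1005/12)
PV = $1,232.16 × 77.655110
PV = $95,683.52

PV = PMT × (1-(1+r)^(-n))/r = $95,683.52


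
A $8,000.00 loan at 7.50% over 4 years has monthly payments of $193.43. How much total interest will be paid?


Total paid over the life of the loan = PMT × n.
Total paid = $193.43 × 48 = $9,284.64
Total interest = total paid − principal = $9,284.64 − $8,000.00 = $1,284.64

Total interest = (PMT × n) - PV = $1,284.64


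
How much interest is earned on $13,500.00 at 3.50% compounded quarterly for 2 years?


Compound interest earned = final amount − principal.
A = P(1 + r/n)^(nt) = $13,500.00 × (1 + 0.035/4)^(4 × 2) = $14,474.45
Interest = A − P = $14,474.45 − $13,500.00 = $974.45

Interest = A - P = $974.45


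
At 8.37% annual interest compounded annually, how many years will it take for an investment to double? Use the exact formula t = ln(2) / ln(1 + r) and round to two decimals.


Doubling condition: (1 + r)^t = 2
Take ln of both sides: t × ln(1 + r) = ln(2)
t = ln(2) / ln(1 + r)
t = 0.693147 / 0.080381
t = 8.62

t = ln(2) / ln(1 + r) = 8.62 years


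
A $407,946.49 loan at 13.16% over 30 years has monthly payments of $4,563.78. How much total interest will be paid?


Total paid over the life of the loan = PMT × n.
Total paid = $4,563.78 × 360 = $1,642,960.80
Total interest = total paid − principal = $1,642,960.80 − $407,946.49 = $1,235,014.31

Total interest = (PMT × n) - PV = $1,235,014.31


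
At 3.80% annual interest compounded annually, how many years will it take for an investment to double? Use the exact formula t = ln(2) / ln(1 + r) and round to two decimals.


Doubling condition: (1 + r)^t = 2
Take ln of both sides: t × ln(1 + r) = ln(2)
t = ln(2) / ln(1 + r)
t = 0.693147 / 0.037296
t = 18.59

t = ln(2) / ln(1 + r) = 18.59 years


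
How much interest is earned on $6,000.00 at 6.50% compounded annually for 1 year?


Compound interest earned = final amount − principal.
A = P(1 + r/n)^(nt) = $6,000.00 × (1 + 0.065/1)^(1 × 1) = $6,390.00
Interest = A − P = $6,390.00 − $6,000.00 = $390.00

Interest = A - P = $390.00


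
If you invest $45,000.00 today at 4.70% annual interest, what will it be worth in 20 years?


Future value formula: FV = PV × (1 + r)^t
FV = $45,000.00 × (1 + 0.047)^20
FV = $45,000.00 × 2.5057263
FV = $112,757.68

FV = PV × (1 + r)^t = $112,757.68


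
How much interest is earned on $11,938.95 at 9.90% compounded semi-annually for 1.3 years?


Compound interest earned = final amount − principal.
A = P(1 + r/n)^(nt) = $11,938.95 × (1 + 0.099/2)^(2 × 1.3) = $13,536.94
Interest = A − P = $13,536.94 − $11,938.95 = $1,597.99

Interest = A - P = $1,597.99


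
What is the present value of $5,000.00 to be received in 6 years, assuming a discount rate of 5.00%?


Present value formula: PV = FV / (1 + r)^t
PV = $5,000.00 / (1 + 0.05)^6
PV = $5,000.00 / 1.340096
PV = $3,731.08

PV = FV / (1 + r)^t = $3,731.08


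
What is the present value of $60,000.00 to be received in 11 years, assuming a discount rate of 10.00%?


Present value formula: PV = FV / (1 + r)^t
PV = $60,000.00 / (1 + 0.1)^11
PV = $60,000.00 / 2.853117
PV = $21,029.63

PV = FV / (1 + r)^t = $21,029.63


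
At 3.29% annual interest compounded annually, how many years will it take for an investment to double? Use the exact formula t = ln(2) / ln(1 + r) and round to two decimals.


Doubling condition: (1 + r)^t = 2
Take ln of both sides: t × ln(1 + r) = ln(2)
t = ln(2) / ln(1 + r)
t = 0.693147 / 0.032370
t = 21.41

t = ln(2) / ln(1 + r) = 21.41 years


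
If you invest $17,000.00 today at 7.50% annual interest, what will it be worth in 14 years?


Future value formula: FV = PV × (1 + r)^t
FV = $17,000.00 × (1 + 0.075)^14
FV = $17,000.00 × 2.752444
FV = $46,791.55

FV = PV × (1 + r)^t = $46,791.55


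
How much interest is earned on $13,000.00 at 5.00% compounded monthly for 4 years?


Compound interest earned = final amount − principal.
A = P(1 + r/n)^(nt) = $13,000.00 × (1 + 0.05/12)^(12 × 4) = $15,871.64
Interest = A − P = $15,871.64 − $13,000.00 = $2,871.64

Interest = A - P = $2,871.64


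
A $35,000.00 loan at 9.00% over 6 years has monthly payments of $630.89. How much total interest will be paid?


Total paid over the life of the loan = PMT × n.
Total paid = $630.89 × 72 = $45,424.08
Total interest = total paid − principal = $45,424.08 − $35,000.00 = $10,424.08

Total interest = (PMT × n) - PV = $10,424.08


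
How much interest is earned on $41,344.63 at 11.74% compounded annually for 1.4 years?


Compound interest earned = final amount − principal.
A = P(1 + r/n)^(nt) = $41,344.63 × (1 + 0.1174/1)^(1 × 1.4) = $48,296.01
Interest = A − P = $48,296.01 − $41,344.63 = $6,951.38

Interest = A - P = $6,951.38


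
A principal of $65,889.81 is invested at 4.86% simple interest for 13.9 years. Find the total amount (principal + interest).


Total amount formula: A = P(1 + rt) = P + P·r·t
Interest: I = P × r × t = $65,889.81 × 0.0486 × 13.9 = $44,511.20
A = P + I = $65,889.81 + $44,511.20 = $110,401.01

A = P + I = P(1 + rt) = $110,401.01


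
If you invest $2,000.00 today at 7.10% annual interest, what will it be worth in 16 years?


Future value formula: FV = PV × (1 + r)^t
FV = $2,000.00 × (1 + 0.071)^16
FV = $2,000.00 × 2.996619
FV = $5,993.24

FV = PV × (1 + r)^t = $5,993.24


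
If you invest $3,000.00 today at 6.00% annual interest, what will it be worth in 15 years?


Future value formula: FV = PV × (1 + r)^t
FV = $3,000.00 × (1 + 0.06)^15
FV = $3,000.00 × 2.396558
FV = $7,189.67

FV = PV × (1 + r)^t = $7,189.67


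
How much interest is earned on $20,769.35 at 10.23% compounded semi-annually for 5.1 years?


Compound interest earned = final amount − principal.
A = P(1 + r/n)^(nt) = $20,769.35 × (1 + 0.1023/2)^(2 × 5.1) = $34,546.40
Interest = A − P = $34,546.40 − $20,769.35 = $13,777.05

Interest = A - P = $13,777.05


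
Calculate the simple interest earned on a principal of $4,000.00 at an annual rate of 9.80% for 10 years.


Simple interest formula: I = P × r × t
I = $4,000.00 × 0.098 × 10
I = $3,920.00

I = P × r × t = $3,920.00


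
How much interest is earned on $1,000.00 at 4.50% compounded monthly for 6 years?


Compound interest earned = final amount − principal.
A = P(1 + r/n)^(nt) = $1,000.00 × (1 + 0.045/12)^(12 × 6) = $1,309.30
Interest = A − P = $1,309.30 − $1,000.00 = $309.30

Interest = A - P = $309.30


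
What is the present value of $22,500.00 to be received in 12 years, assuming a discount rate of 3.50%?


Present value formula: PV = FV / (1 + r)^t
PV = $22,500.00 / (1 + 0.035)^12
PV = $22,500.00 / 1.511069
PV = $14,890.12

PV = FV / (1 + r)^t = $14,890.12


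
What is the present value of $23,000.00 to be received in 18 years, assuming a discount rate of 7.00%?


Present value formula: PV = FV / (1 + r)^t
PV = $23,000.00 / (1 + 0.07)^18
PV = $23,000.00 / 3.379932
PV = $6,804.87

PV = FV / (1 + r)^t = $6,804.87


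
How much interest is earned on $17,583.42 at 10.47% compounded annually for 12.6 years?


Compound interest earned = final amount − principal.
A = P(1 + r/n)^(nt) = $17,583.42 × (1 + 0.1047/1)^(1 × 12.6) = $61,656.97
Interest = A − P = $61,656.97 − $17,583.42 = $44,073.55

Interest = A - P = $44,073.55


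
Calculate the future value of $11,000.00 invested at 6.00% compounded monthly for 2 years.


Compound interest formula: A = P(1 + r/n)^(nt)
A = $11,000.00 × (1 + 0.06/12)^(12 × 2)
Growth factor: (1 + 0.06/12)^24 = 1.127160
A = $11,000.00 × 1.127160
A = $12,398.76

A = P(1 + r/n)^(nt) = $12,398.76


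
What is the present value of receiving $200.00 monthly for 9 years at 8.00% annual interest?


Present value of an ordinary annuity: PV = PMT × (1 − (1 + r)^(−n)) / r
Monthly rate r = 0.08/12 ≈ 0.00666667, n = 108
PV = $200.00 × (1 − (1 + 0.08/12)^(−108)) / (0.08/12)
PV = $200.00 × 76.812497
PV = $15,362.50

PV = PMT × (1-(1+r)^(-n))/r = $15,362.50


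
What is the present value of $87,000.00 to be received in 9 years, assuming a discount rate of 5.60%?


Present value formula: PV = FV / (1 + r)^t
PV = $87,000.00 / (1 + 0.056)^9
PV = $87,000.00 / 1.632959
PV = $53,277.52

PV = FV / (1 + r)^t = $53,277.52


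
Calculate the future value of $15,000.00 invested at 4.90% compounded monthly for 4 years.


Compound interest formula: A = P(1 + r/n)^(nt)
A = $15,000.00 × (1 + 0.049/12)^(12 × 4)
Growth factor: (1 + 0.049/12)^48 = 1.2160415
A = $15,000.00 × 1.2160415
A = $18,240.62

A = P(1 + r/n)^(nt) = $18,240.62


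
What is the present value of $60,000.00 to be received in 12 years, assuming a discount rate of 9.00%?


Present value formula: PV = FV / (1 + r)^t
PV = $60,000.00 / (1 + 0.09)^12
PV = $60,000.00 / 2.812665
PV = $21,332.08

PV = FV / (1 + r)^t = $21,332.08


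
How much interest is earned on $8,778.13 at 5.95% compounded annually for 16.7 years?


Compound interest earned = final amount − principal.
A = P(1 + r/n)^(nt) = $8,778.13 × (1 + 0.0595/1)^(1 × 16.7) = $23,045.60
Interest = A − P = $23,045.60 − $8,778.13 = $14,267.47

Interest = A - P = $14,267.47


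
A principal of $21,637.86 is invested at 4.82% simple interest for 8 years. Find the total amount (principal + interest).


Total amount formula: A = P(1 + rt) = P + P·r·t
Interest: I = P × r × t = $21,637.86 × 0.0482 × 8 = $8,343.56
A = P + I = $21,637.86 + $8,343.56 = $29,981.42

A = P + I = P(1 + rt) = $29,981.42


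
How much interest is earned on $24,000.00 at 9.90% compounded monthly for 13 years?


Compound interest earned = final amount − principal.
A = P(1 + r/n)^(nt) = $24,000.00 × (1 + 0.099/12)^(12 × 13) = $86,467.96
Interest = A − P = $86,467.96 − $24,000.00 = $62,467.96

Interest = A - P = $62,467.96


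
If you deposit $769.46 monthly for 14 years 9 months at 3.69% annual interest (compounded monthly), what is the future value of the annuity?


Future value of an ordinary annuity: FV = PMT × ((1 + r)^n − 1) / r
Monthly rate r = 0.0369/12 = 0.003075, n = 177
FV = $769.46 × ((1 + 0.0369/12)^177 − 1) / (0.0369/12)
FV = $769.46 × 234.770699
FV = $180,646.66

FV = PMT × ((1+r)^n - 1)/r = $180,646.66


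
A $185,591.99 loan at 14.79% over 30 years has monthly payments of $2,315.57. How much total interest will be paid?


Total paid over the life of the loan = PMT × n.
Total paid = $2,315.57 × 360 = $833,605.20
Total interest = total paid − principal = $833,605.20 − $185,591.99 = $648,013.21

Total interest = (PMT × n) - PV = $648,013.21


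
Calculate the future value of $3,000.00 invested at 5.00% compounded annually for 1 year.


Compound interest formula: A = P(1 + r/n)^(nt)
A = $3,000.00 × (1 + 0.05/1)^(1 × 1)
Growth factor: (1 + 0.05/1)^1 = 1.050000
A = $3,000.00 × 1.050000
A = $3,150.00

A = P(1 + r/n)^(nt) = $3,150.00


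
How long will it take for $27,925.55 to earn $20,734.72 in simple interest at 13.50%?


Rearrange the simple interest formula for t:
I = P × r × t  ⇒  t = I / (P × r)
t = $20,734.72 / ($27,925.55 × 0.135)
t = 5.5

t = I/(P×r) = 5.5 years


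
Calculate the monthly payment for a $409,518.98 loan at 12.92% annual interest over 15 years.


Loan payment formula: PMT = PV × r / (1 − (1 + r)^(−n))
Monthly rate r = 0.1292/12 ≈ 0.01076667, n = 180 months
Denominator: 1 − (1 + 0.1292/12)^(−180) = 0.854509
PMT = $409,518.98 × (0.1292/12) / 0.854509
PMT = $5,159.87 per month

PMT = PV × r / (1-(1+r)^(-n)) = $5,159.87/month


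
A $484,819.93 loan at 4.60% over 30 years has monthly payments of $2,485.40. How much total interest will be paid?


Total paid over the life of the loan = PMT × n.
Total paid = $2,485.40 × 360 = $894,744.00
Total interest = total paid − principal = $894,744.00 − $484,819.93 = $409,924.07

Total interest = (PMT × n) - PV = $409,924.07


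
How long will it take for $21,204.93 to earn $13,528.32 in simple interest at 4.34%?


Rearrange the simple interest formula for t:
I = P × r × t  ⇒  t = I / (P × r)
t = $13,528.32 / ($21,204.93 × 0.0434)
t = 14.7

t = I/(P×r) = 14.7 years


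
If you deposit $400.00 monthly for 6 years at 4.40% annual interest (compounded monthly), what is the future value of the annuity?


Future value of an ordinary annuity: FV = PMT × ((1 + r)^n − 1) / r
Monthly rate r = 0.044/12 ≈ 0.00366667, n = 72
FV = $400.00 × ((1 + 0.044/12)^72 − 1) / (0.044/12)
FV = $400.00 × 82.227178
FV = $32,890.87

FV = PMT × ((1+r)^n - 1)/r = $32,890.87


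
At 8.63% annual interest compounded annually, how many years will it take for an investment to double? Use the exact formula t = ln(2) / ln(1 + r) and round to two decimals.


Doubling condition: (1 + r)^t = 2
Take ln of both sides: t × ln(1 + r) = ln(2)
t = ln(2) / ln(1 + r)
t = 0.693147 / 0.082777
t = 8.37

t = ln(2) / ln(1 + r) = 8.37 years


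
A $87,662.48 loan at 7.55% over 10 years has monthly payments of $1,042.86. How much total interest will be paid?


Total paid over the life of the loan = PMT × n.
Total paid = $1,042.86 × 120 = $125,143.20
Total interest = total paid − principal = $125,143.20 − $87,662.48 = $37,480.72

Total interest = (PMT × n) - PV = $37,480.72


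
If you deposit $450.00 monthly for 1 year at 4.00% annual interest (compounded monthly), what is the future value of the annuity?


Future value of an ordinary annuity: FV = PMT × ((1 + r)^n − 1) / r
Monthly rate r = 0.04/12 ≈ 0.00333333, n = 12
FV = $450.00 × ((1 + 0.04/12)^12 − 1) / (0.04/12)
FV = $450.00 × 12.222463
FV = $5,500.11

FV = PMT × ((1+r)^n - 1)/r = $5,500.11


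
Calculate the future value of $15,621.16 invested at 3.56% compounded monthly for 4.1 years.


Compound interest formula: A = P(1 + r/n)^(nt)
A = $15,621.16 × (1 + 0.0356/12)^(12 × 4.1)
Growth factor: (1 + 0.0356/12)^49.2 = 1.156900
A = $15,621.16 × 1.156900
A = $18,072.12

A = P(1 + r/n)^(nt) = $18,072.12


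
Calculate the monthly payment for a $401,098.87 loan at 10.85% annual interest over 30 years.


Loan payment formula: PMT = PV × r / (1 − (1 + r)^(−n))
Monthly rate r = 0.1085/12 ≈ 0.00904167, n = 360 months
Denominator: 1 − (1 + 0.1085/12)^(−360) = 0.9608507
PMT = $401,098.87 × (0.1085/12) / 0.9608507
PMT = $3,774.37 per month

PMT = PV × r / (1-(1+r)^(-n)) = $3,774.37/month


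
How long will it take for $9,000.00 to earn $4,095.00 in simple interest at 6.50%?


Rearrange the simple interest formula for t:
I = P × r × t  ⇒  t = I / (P × r)
t = $4,095.00 / ($9,000.00 × 0.065)
t = 7

t = I/(P×r) = 7 years


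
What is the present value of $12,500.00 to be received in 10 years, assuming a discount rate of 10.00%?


Present value formula: PV = FV / (1 + r)^t
PV = $12,500.00 / (1 + 0.1)^10
PV = $12,500.00 / 2.593742
PV = $4,819.29

PV = FV / (1 + r)^t = $4,819.29


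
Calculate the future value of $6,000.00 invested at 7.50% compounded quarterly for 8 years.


Compound interest formula: A = P(1 + r/n)^(nt)
A = $6,000.00 × (1 + 0.075/4)^(4 × 8)
Growth factor: (1 + 0.075/4)^32 = 1.812024
A = $6,000.00 × 1.812024
A = $10,872.14

A = P(1 + r/n)^(nt) = $10,872.14


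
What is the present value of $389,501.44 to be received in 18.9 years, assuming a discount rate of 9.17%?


Present value formula: PV = FV / (1 + r)^t
PV = $389,501.44 / (1 + 0.0917)^18.9
PV = $389,501.44 / 5.249919
PV = $74,191.90

PV = FV / (1 + r)^t = $74,191.90


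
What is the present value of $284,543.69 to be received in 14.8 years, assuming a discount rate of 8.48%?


Present value formula: PV = FV / (1 + r)^t
PV = $284,543.69 / (1 + 0.0848)^14.8
PV = $284,543.69 / 3.3356096
PV = $85,304.85

PV = FV / (1 + r)^t = $85,304.85


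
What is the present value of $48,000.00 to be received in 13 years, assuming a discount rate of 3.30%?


Present value formula: PV = FV / (1 + r)^t
PV = $48,000.00 / (1 + 0.033)^13
PV = $48,000.00 / 1.5251206
PV = $31,472.92

PV = FV / (1 + r)^t = $31,472.92


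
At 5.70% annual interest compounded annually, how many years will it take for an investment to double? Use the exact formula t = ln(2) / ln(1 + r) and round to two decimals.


Doubling condition: (1 + r)^t = 2
Take ln of both sides: t × ln(1 + r) = ln(2)
t = ln(2) / ln(1 + r)
t = 0.693147 / 0.055435
t = 12.50

t = ln(2) / ln(1 + r) = 12.50 years


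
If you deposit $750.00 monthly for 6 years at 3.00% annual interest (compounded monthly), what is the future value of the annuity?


Future value of an ordinary annuity: FV = PMT × ((1 + r)^n − 1) / r
Monthly rate r = 0.03/12 = 0.0025, n = 72
FV = $750.00 × ((1 + 0.03/12)^72 − 1) / (0.03/12)
FV = $750.00 × 78.779387
FV = $59,084.54

FV = PMT × ((1+r)^n - 1)/r = $59,084.54


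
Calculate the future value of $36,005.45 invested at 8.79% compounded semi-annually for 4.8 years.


Compound interest formula: A = P(1 + r/n)^(nt)
A = $36,005.45 × (1 + 0.0879/2)^(2 × 4.8)
Growth factor: (1 + 0.0879/2)^9.6 = 1.511211
A = $36,005.45 × 1.511211
A = $54,411.83

A = P(1 + r/n)^(nt) = $54,411.83


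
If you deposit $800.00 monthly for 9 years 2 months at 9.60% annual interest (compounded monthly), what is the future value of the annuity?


Future value of an ordinary annuity: FV = PMT × ((1 + r)^n − 1) / r
Monthly rate r = 0.096/12 = 0.008, n = 110
FV = $800.00 × ((1 + 0.096/12)^110 − 1) / (0.096/12)
FV = $800.00 × 175.309136
FV = $140,247.31

FV = PMT × ((1+r)^n - 1)/r = $140,247.31


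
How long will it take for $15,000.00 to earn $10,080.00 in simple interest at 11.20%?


Rearrange the simple interest formula for t:
I = P × r × t  ⇒  t = I / (P × r)
t = $10,080.00 / ($15,000.00 × 0.112)
t = 6

t = I/(P×r) = 6 years


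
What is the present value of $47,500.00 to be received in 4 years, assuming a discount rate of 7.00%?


Present value formula: PV = FV / (1 + r)^t
PV = $47,500.00 / (1 + 0.07)^4
PV = $47,500.00 / 1.310796
PV = $36,237.52

PV = FV / (1 + r)^t = $36,237.52


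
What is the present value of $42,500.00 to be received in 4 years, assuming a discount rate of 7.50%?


Present value formula: PV = FV / (1 + r)^t
PV = $42,500.00 / (1 + 0.075)^4
PV = $42,500.00 / 1.3354691
PV = $31,824.02

PV = FV / (1 + r)^t = $31,824.02


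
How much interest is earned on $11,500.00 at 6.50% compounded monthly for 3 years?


Compound interest earned = final amount − principal.
A = P(1 + r/n)^(nt) = $11,500.00 × (1 + 0.065/12)^(12 × 3) = $13,968.72
Interest = A − P = $13,968.72 − $11,500.00 = $2,468.72

Interest = A - P = $2,468.72


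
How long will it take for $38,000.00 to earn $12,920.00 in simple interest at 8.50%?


Rearrange the simple interest formula for t:
I = P × r × t  ⇒  t = I / (P × r)
t = $12,920.00 / ($38,000.00 × 0.085)
t = 4

t = I/(P×r) = 4 years


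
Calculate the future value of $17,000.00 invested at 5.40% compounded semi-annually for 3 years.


Compound interest formula: A = P(1 + r/n)^(nt)
A = $17,000.00 × (1 + 0.054/2)^(2 × 3)
Growth factor: (1 + 0.054/2)^6 = 1.1733367
A = $17,000.00 × 1.1733367
A = $19,946.72

A = P(1 + r/n)^(nt) = $19,946.72


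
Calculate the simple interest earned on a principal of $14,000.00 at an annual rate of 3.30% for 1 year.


Simple interest formula: I = P × r × t
I = $14,000.00 × 0.033 × 1
I = $462.00

I = P × r × t = $462.00


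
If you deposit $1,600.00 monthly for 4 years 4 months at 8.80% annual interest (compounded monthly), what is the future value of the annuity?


Future value of an ordinary annuity: FV = PMT × ((1 + r)^n − 1) / r
Monthly rate r = 0.088/12 ≈ 0.00733333, n = 52
FV = $1,600.00 × ((1 + 0.088/12)^52 − 1) / (0.088/12)
FV = $1,600.00 × 63.027225
FV = $100,843.56

FV = PMT × ((1+r)^n - 1)/r = $100,843.56


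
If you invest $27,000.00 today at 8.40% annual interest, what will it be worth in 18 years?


Future value formula: FV = PV × (1 + r)^t
FV = $27,000.00 × (1 + 0.084)^18
FV = $27,000.00 × 4.2709755
FV = $115,316.34

FV = PV × (1 + r)^t = $115,316.34


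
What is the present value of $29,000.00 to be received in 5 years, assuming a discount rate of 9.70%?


Present value formula: PV = FV / (1 + r)^t
PV = $29,000.00 / (1 + 0.097)^5
PV = $29,000.00 / 1.588668
PV = $18,254.29

PV = FV / (1 + r)^t = $18,254.29


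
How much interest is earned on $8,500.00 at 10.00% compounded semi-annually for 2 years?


Compound interest earned = final amount − principal.
A = P(1 + r/n)^(nt) = $8,500.00 × (1 + 0.1/2)^(2 × 2) = $10,331.80
Interest = A − P = $10,331.80 − $8,500.00 = $1,831.80

Interest = A - P = $1,831.80


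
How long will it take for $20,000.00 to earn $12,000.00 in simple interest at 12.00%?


Rearrange the simple interest formula for t:
I = P × r × t  ⇒  t = I / (P × r)
t = $12,000.00 / ($20,000.00 × 0.12)
t = 5

t = I/(P×r) = 5 years


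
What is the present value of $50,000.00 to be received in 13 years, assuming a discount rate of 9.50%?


Present value formula: PV = FV / (1 + r)^t
PV = $50,000.00 / (1 + 0.095)^13
PV = $50,000.00 / 3.253745
PV = $15,366.91

PV = FV / (1 + r)^t = $15,366.91


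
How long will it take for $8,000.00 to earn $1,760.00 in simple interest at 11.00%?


Rearrange the simple interest formula for t:
I = P × r × t  ⇒  t = I / (P × r)
t = $1,760.00 / ($8,000.00 × 0.11)
t = 2

t = I/(P×r) = 2 years


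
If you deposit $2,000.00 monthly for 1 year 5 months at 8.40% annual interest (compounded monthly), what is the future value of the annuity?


Future value of an ordinary annuity: FV = PMT × ((1 + r)^n − 1) / r
Monthly rate r = 0.084/12 = 0.007, n = 17
FV = $2,000.00 × ((1 + 0.084/12)^17 − 1) / (0.084/12)
FV = $2,000.00 × 17.986151
FV = $35,972.30

FV = PMT × ((1+r)^n - 1)/r = $35,972.30


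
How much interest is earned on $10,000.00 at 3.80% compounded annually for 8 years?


Compound interest earned = final amount − principal.
A = P(1 + r/n)^(nt) = $10,000.00 × (1 + 0.038/1)^(1 × 8) = $13,476.55
Interest = A − P = $13,476.55 − $10,000.00 = $3,476.55

Interest = A - P = $3,476.55


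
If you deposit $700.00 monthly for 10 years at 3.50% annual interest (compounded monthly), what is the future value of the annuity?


Future value of an ordinary annuity: FV = PMT × ((1 + r)^n − 1) / r
Monthly rate r = 0.035/12 ≈ 0.00291667, n = 120
FV = $700.00 × ((1 + 0.035/12)^120 − 1) / (0.035/12)
FV = $700.00 × 143.432510
FV = $100,402.76

FV = PMT × ((1+r)^n - 1)/r = $100,402.76


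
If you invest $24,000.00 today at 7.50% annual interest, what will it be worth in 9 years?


Future value formula: FV = PV × (1 + r)^t
FV = $24,000.00 × (1 + 0.075)^9
FV = $24,000.00 × 1.9172387
FV = $46,013.73

FV = PV × (1 + r)^t = $46,013.73


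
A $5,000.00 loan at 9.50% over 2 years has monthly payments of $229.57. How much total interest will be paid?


Total paid over the life of the loan = PMT × n.
Total paid = $229.57 × 24 = $5,509.68
Total interest = total paid − principal = $5,509.68 − $5,000.00 = $509.68

Total interest = (PMT × n) - PV = $509.68


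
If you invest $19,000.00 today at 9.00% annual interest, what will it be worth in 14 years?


Future value formula: FV = PV × (1 + r)^t
FV = $19,000.00 × (1 + 0.09)^14
FV = $19,000.00 × 3.341727
FV = $63,492.81

FV = PV × (1 + r)^t = $63,492.81


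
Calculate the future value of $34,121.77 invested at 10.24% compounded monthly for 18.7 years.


Compound interest formula: A = P(1 + r/n)^(nt)
A = $34,121.77 × (1 + 0.1024/12)^(12 × 18.7)
Growth factor: (1 + 0.1024/12)^224.4 = 6.73121747
A = $34,121.77 × 6.73121747
A = $229,681.05

A = P(1 + r/n)^(nt) = $229,681.05


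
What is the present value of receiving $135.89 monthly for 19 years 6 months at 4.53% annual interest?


Present value of an ordinary annuity: PV = PMT × (1 − (1 + r)^(−n)) / r
Monthly rate r = 0.0453/12 = 0.003775, n = 234
PV = $135.89 × (1 − (1 + 0.0453/12)^(−234)) / (0.0453/12)
PV = $135.89 × 155.209584
PV = $21,091.43

PV = PMT × (1-(1+r)^(-n))/r = $21,091.43


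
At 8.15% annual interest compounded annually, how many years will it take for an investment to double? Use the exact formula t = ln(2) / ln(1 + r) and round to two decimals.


Doubling condition: (1 + r)^t = 2
Take ln of both sides: t × ln(1 + r) = ln(2)
t = ln(2) / ln(1 + r)
t = 0.693147 / 0.078349
t = 8.85

t = ln(2) / ln(1 + r) = 8.85 years


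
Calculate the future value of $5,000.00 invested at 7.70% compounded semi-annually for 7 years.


Compound interest formula: A = P(1 + r/n)^(nt)
A = $5,000.00 × (1 + 0.077/2)^(2 × 7)
Growth factor: (1 + 0.077/2)^14 = 1.697036
A = $5,000.00 × 1.697036
A = $8,485.18

A = P(1 + r/n)^(nt) = $8,485.18


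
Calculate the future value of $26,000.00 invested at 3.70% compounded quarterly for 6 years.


Compound interest formula: A = P(1 + r/n)^(nt)
A = $26,000.00 × (1 + 0.037/4)^(4 × 6)
Growth factor: (1 + 0.037/4)^24 = 1.247298
A = $26,000.00 × 1.247298
A = $32,429.75

A = P(1 + r/n)^(nt) = $32,429.75


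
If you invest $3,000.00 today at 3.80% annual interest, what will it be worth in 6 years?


Future value formula: FV = PV × (1 + r)^t
FV = $3,000.00 × (1 + 0.038)^6
FV = $3,000.00 × 1.250789
FV = $3,752.37

FV = PV × (1 + r)^t = $3,752.37


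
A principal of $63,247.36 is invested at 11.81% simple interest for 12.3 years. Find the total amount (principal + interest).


Total amount formula: A = P(1 + rt) = P + P·r·t
Interest: I = P × r × t = $63,247.36 × 0.1181 × 12.3 = $91,875.01
A = P + I = $63,247.36 + $91,875.01 = $155,122.37

A = P + I = P(1 + rt) = $155,122.37


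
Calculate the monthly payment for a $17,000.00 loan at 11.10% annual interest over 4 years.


Loan payment formula: PMT = PV × r / (1 − (1 + r)^(−n))
Monthly rate r = 0.111/12 = 0.00925, n = 48 months
Denominator: 1 − (1 + 0.111/12)^(−48) = 0.357224
PMT = $17,000.00 × (0.111/12) / 0.357224
PMT = $440.20 per month

PMT = PV × r / (1-(1+r)^(-n)) = $440.20/month


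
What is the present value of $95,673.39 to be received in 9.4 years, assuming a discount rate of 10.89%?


Present value formula: PV = FV / (1 + r)^t
PV = $95,673.39 / (1 + 0.1089)^9.4
PV = $95,673.39 / 2.642338
PV = $36,207.85

PV = FV / (1 + r)^t = $36,207.85


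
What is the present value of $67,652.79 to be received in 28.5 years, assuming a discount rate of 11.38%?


Present value formula: PV = FV / (1 + r)^t
PV = $67,652.79 / (1 + 0.1138)^28.5
PV = $67,652.79 / 21.577722
PV = $3,135.31

PV = FV / (1 + r)^t = $3,135.31


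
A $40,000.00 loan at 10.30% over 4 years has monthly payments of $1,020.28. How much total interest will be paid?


Total paid over the life of the loan = PMT × n.
Total paid = $1,020.28 × 48 = $48,973.44
Total interest = total paid − principal = $48,973.44 − $40,000.00 = $8,973.44

Total interest = (PMT × n) - PV = $8,973.44


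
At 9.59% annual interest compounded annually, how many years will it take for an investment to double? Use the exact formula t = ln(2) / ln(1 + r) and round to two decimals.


Doubling condition: (1 + r)^t = 2
Take ln of both sides: t × ln(1 + r) = ln(2)
t = ln(2) / ln(1 + r)
t = 0.693147 / 0.091576
t = 7.57

t = ln(2) / ln(1 + r) = 7.57 years


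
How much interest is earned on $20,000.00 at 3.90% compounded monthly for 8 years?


Compound interest earned = final amount − principal.
A = P(1 + r/n)^(nt) = $20,000.00 × (1 + 0.039/12)^(12 × 8) = $27,309.27
Interest = A − P = $27,309.27 − $20,000.00 = $7,309.27

Interest = A - P = $7,309.27


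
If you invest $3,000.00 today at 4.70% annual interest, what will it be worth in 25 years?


Future value formula: FV = PV × (1 + r)^t
FV = $3,000.00 × (1 + 0.047)^25
FV = $3,000.00 × 3.152587
FV = $9,457.76

FV = PV × (1 + r)^t = $9,457.76


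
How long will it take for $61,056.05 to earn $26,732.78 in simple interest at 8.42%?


Rearrange the simple interest formula for t:
I = P × r × t  ⇒  t = I / (P × r)
t = $26,732.78 / ($61,056.05 × 0.0842)
t = 5.2

t = I/(P×r) = 5.2 years


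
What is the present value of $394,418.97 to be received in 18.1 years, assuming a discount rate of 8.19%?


Present value formula: PV = FV / (1 + r)^t
PV = $394,418.97 / (1 + 0.0819)^18.1
PV = $394,418.97 / 4.1570657
PV = $94,879.18

PV = FV / (1 + r)^t = $94,879.18


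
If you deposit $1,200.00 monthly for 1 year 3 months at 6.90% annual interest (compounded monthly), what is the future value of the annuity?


Future value of an ordinary annuity: FV = PMT × ((1 + r)^n − 1) / r
Monthly rate r = 0.069/12 = 0.00575, n = 15
FV = $1,200.00 × ((1 + 0.069/12)^15 − 1) / (0.069/12)
FV = $1,200.00 × 15.619056
FV = $18,742.87

FV = PMT × ((1+r)^n - 1)/r = $18,742.87


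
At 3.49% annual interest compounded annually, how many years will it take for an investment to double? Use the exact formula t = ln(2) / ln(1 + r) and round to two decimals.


Doubling condition: (1 + r)^t = 2
Take ln of both sides: t × ln(1 + r) = ln(2)
t = ln(2) / ln(1 + r)
t = 0.693147 / 0.034305
t = 20.21

t = ln(2) / ln(1 + r) = 20.21 years


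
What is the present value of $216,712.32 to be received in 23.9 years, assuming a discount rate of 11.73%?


Present value formula: PV = FV / (1 + r)^t
PV = $216,712.32 / (1 + 0.1173)^23.9
PV = $216,712.32 / 14.166357
PV = $15,297.67

PV = FV / (1 + r)^t = $15,297.67


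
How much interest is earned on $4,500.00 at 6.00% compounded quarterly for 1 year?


Compound interest earned = final amount − principal.
A = P(1 + r/n)^(nt) = $4,500.00 × (1 + 0.06/4)^(4 × 1) = $4,776.14
Interest = A − P = $4,776.14 − $4,500.00 = $276.14

Interest = A - P = $276.14


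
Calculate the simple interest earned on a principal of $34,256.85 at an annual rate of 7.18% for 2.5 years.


Simple interest formula: I = P × r × t
I = $34,256.85 × 0.0718 × 2.5
I = $6,149.10

I = P × r × t = $6,149.10


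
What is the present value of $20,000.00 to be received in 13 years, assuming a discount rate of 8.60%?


Present value formula: PV = FV / (1 + r)^t
PV = $20,000.00 / (1 + 0.086)^13
PV = $20,000.00 / 2.922723
PV = $6,842.93

PV = FV / (1 + r)^t = $6,842.93
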